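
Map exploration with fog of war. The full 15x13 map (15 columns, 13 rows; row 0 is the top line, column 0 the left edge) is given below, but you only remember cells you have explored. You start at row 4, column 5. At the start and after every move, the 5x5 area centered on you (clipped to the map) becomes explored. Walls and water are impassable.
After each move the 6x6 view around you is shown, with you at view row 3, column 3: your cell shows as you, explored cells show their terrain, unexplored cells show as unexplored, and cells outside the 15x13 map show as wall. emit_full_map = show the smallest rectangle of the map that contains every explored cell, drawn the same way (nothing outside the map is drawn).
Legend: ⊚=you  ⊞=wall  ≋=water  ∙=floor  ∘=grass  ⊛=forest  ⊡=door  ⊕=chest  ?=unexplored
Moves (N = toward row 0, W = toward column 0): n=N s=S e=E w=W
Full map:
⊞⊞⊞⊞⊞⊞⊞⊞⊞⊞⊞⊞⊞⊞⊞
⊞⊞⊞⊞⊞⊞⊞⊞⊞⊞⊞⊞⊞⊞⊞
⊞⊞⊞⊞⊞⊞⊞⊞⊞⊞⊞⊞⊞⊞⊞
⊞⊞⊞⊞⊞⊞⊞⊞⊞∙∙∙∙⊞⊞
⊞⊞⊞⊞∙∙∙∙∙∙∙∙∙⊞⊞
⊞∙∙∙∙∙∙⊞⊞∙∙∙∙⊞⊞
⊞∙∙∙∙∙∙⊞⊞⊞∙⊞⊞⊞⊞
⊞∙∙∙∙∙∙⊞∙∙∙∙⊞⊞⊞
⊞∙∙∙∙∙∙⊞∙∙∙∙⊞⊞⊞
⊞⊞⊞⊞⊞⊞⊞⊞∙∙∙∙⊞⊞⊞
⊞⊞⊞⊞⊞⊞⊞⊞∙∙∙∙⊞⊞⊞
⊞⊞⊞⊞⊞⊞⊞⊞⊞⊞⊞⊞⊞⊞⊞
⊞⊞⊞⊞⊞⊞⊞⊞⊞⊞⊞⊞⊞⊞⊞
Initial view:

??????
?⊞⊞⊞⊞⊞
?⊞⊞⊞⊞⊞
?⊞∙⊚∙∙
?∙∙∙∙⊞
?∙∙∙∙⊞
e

??????
⊞⊞⊞⊞⊞⊞
⊞⊞⊞⊞⊞⊞
⊞∙∙⊚∙∙
∙∙∙∙⊞⊞
∙∙∙∙⊞⊞

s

⊞⊞⊞⊞⊞⊞
⊞⊞⊞⊞⊞⊞
⊞∙∙∙∙∙
∙∙∙⊚⊞⊞
∙∙∙∙⊞⊞
?∙∙∙⊞∙

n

??????
⊞⊞⊞⊞⊞⊞
⊞⊞⊞⊞⊞⊞
⊞∙∙⊚∙∙
∙∙∙∙⊞⊞
∙∙∙∙⊞⊞

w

??????
?⊞⊞⊞⊞⊞
?⊞⊞⊞⊞⊞
?⊞∙⊚∙∙
?∙∙∙∙⊞
?∙∙∙∙⊞

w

??????
?⊞⊞⊞⊞⊞
?⊞⊞⊞⊞⊞
?⊞⊞⊚∙∙
?∙∙∙∙∙
?∙∙∙∙∙

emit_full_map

⊞⊞⊞⊞⊞⊞⊞
⊞⊞⊞⊞⊞⊞⊞
⊞⊞⊚∙∙∙∙
∙∙∙∙∙⊞⊞
∙∙∙∙∙⊞⊞
??∙∙∙⊞∙

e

??????
⊞⊞⊞⊞⊞⊞
⊞⊞⊞⊞⊞⊞
⊞⊞∙⊚∙∙
∙∙∙∙∙⊞
∙∙∙∙∙⊞


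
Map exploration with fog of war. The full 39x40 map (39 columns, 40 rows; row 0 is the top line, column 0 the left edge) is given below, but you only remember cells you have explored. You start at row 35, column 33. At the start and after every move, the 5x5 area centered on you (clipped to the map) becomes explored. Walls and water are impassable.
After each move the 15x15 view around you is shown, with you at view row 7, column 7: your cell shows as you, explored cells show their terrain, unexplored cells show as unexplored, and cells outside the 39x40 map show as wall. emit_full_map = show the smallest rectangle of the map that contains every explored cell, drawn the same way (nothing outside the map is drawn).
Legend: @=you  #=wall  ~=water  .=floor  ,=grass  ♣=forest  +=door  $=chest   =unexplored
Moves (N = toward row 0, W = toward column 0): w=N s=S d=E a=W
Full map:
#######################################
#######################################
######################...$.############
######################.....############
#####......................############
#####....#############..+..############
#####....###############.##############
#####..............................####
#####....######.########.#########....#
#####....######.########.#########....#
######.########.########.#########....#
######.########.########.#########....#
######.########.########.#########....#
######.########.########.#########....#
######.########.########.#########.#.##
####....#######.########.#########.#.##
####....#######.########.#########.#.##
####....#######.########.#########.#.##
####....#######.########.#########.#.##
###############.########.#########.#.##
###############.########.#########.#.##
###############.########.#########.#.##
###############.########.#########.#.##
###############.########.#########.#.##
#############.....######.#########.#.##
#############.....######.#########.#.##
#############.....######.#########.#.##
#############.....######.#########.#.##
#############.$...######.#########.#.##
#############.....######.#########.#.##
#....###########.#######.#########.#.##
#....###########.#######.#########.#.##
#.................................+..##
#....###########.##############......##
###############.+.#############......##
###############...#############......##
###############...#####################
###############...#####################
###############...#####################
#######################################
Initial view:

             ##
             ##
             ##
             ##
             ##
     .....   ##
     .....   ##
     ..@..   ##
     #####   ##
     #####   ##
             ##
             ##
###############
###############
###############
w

             ##
             ##
             ##
             ##
             ##
     ...+.   ##
     .....   ##
     ..@..   ##
     .....   ##
     #####   ##
     #####   ##
             ##
             ##
###############
###############

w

             ##
             ##
             ##
             ##
             ##
     ###.#   ##
     ...+.   ##
     ..@..   ##
     .....   ##
     .....   ##
     #####   ##
     #####   ##
             ##
             ##
###############

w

             ##
             ##
             ##
             ##
             ##
     ###.#   ##
     ###.#   ##
     ..@+.   ##
     .....   ##
     .....   ##
     .....   ##
     #####   ##
     #####   ##
             ##
             ##

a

              #
              #
              #
              #
              #
     ####.#   #
     ####.#   #
     ..@.+.   #
     #.....   #
     #.....   #
      .....   #
      #####   #
      #####   #
              #
              #

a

               
               
               
               
               
     #####.#   
     #####.#   
     ..@..+.   
     ##.....   
     ##.....   
       .....   
       #####   
       #####   
               
               

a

               
               
               
               
               
     ######.#  
     ######.#  
     ..@...+.  
     ###.....  
     ###.....  
        .....  
        #####  
        #####  
               
               

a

               
               
               
               
               
     #######.# 
     #######.# 
     ..@....+. 
     ####..... 
     ####..... 
         ..... 
         ##### 
         ##### 
               
               

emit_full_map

#######.#
#######.#
..@....+.
####.....
####.....
    .....
    #####
    #####

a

               
               
               
               
               
     ########.#
     ########.#
     ..@.....+.
     #####.....
     #####.....
          .....
          #####
          #####
               
               

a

               
               
               
               
               
     #########.
     #########.
     ..@......+
     ######....
     ######....
           ....
           ####
           ####
               
               

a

               
               
               
               
               
     .#########
     .#########
     ..@.......
     #######...
     #######...
            ...
            ###
            ###
               
               

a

               
               
               
               
               
     #.########
     #.########
     ..@.......
     ########..
     ########..
             ..
             ##
             ##
               
               

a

               
               
               
               
               
     ##.#######
     ##.#######
     ..@.......
     #########.
     #########.
              .
              #
              #
               
               

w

               
               
               
               
               
     ##.##     
     ##.#######
     ##@#######
     ..........
     #########.
     #########.
              .
              #
              #
               

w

               
               
               
               
               
     ##.##     
     ##.##     
     ##@#######
     ##.#######
     ..........
     #########.
     #########.
              .
              #
              #

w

               
               
               
               
               
     ##.##     
     ##.##     
     ##@##     
     ##.#######
     ##.#######
     ..........
     #########.
     #########.
              .
              #

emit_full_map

##.##         
##.##         
##@##         
##.#########.#
##.#########.#
............+.
#########.....
#########.....
         .....
         #####
         #####


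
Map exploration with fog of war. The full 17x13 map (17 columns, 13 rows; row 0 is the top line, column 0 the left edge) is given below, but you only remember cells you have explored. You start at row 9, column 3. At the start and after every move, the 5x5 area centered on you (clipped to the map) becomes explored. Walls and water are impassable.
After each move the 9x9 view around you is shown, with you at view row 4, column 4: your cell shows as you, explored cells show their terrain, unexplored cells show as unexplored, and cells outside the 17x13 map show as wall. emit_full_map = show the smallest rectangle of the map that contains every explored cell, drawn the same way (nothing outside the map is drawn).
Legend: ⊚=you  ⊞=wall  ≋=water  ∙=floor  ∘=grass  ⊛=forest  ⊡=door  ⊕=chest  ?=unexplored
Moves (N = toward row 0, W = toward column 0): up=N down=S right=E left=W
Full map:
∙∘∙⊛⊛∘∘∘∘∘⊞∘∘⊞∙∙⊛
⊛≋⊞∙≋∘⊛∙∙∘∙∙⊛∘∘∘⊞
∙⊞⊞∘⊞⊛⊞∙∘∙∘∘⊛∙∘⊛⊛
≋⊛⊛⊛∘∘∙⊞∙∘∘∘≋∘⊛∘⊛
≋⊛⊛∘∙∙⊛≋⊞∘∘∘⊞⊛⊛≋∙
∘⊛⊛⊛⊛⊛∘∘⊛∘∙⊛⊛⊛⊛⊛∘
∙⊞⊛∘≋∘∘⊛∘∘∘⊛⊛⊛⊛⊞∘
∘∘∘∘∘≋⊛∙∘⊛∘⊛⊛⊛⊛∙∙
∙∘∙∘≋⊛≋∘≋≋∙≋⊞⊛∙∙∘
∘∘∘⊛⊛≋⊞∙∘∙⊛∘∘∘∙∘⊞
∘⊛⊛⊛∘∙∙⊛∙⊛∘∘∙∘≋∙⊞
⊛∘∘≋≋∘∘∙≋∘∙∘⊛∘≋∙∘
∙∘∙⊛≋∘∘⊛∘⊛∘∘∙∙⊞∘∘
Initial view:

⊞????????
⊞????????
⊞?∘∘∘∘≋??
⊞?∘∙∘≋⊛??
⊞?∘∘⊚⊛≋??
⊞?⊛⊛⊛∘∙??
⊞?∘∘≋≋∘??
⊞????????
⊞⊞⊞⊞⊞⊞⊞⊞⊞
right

?????????
?????????
?∘∘∘∘≋⊛??
?∘∙∘≋⊛≋??
?∘∘⊛⊚≋⊞??
?⊛⊛⊛∘∙∙??
?∘∘≋≋∘∘??
?????????
⊞⊞⊞⊞⊞⊞⊞⊞⊞

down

?????????
?∘∘∘∘≋⊛??
?∘∙∘≋⊛≋??
?∘∘⊛⊛≋⊞??
?⊛⊛⊛⊚∙∙??
?∘∘≋≋∘∘??
??∙⊛≋∘∘??
⊞⊞⊞⊞⊞⊞⊞⊞⊞
⊞⊞⊞⊞⊞⊞⊞⊞⊞

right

?????????
∘∘∘∘≋⊛???
∘∙∘≋⊛≋∘??
∘∘⊛⊛≋⊞∙??
⊛⊛⊛∘⊚∙⊛??
∘∘≋≋∘∘∙??
?∙⊛≋∘∘⊛??
⊞⊞⊞⊞⊞⊞⊞⊞⊞
⊞⊞⊞⊞⊞⊞⊞⊞⊞

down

∘∘∘∘≋⊛???
∘∙∘≋⊛≋∘??
∘∘⊛⊛≋⊞∙??
⊛⊛⊛∘∙∙⊛??
∘∘≋≋⊚∘∙??
?∙⊛≋∘∘⊛??
⊞⊞⊞⊞⊞⊞⊞⊞⊞
⊞⊞⊞⊞⊞⊞⊞⊞⊞
⊞⊞⊞⊞⊞⊞⊞⊞⊞

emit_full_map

∘∘∘∘≋⊛?
∘∙∘≋⊛≋∘
∘∘⊛⊛≋⊞∙
⊛⊛⊛∘∙∙⊛
∘∘≋≋⊚∘∙
?∙⊛≋∘∘⊛

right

∘∘∘≋⊛????
∙∘≋⊛≋∘???
∘⊛⊛≋⊞∙∘??
⊛⊛∘∙∙⊛∙??
∘≋≋∘⊚∙≋??
∙⊛≋∘∘⊛∘??
⊞⊞⊞⊞⊞⊞⊞⊞⊞
⊞⊞⊞⊞⊞⊞⊞⊞⊞
⊞⊞⊞⊞⊞⊞⊞⊞⊞

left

∘∘∘∘≋⊛???
∘∙∘≋⊛≋∘??
∘∘⊛⊛≋⊞∙∘?
⊛⊛⊛∘∙∙⊛∙?
∘∘≋≋⊚∘∙≋?
?∙⊛≋∘∘⊛∘?
⊞⊞⊞⊞⊞⊞⊞⊞⊞
⊞⊞⊞⊞⊞⊞⊞⊞⊞
⊞⊞⊞⊞⊞⊞⊞⊞⊞

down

∘∙∘≋⊛≋∘??
∘∘⊛⊛≋⊞∙∘?
⊛⊛⊛∘∙∙⊛∙?
∘∘≋≋∘∘∙≋?
?∙⊛≋⊚∘⊛∘?
⊞⊞⊞⊞⊞⊞⊞⊞⊞
⊞⊞⊞⊞⊞⊞⊞⊞⊞
⊞⊞⊞⊞⊞⊞⊞⊞⊞
⊞⊞⊞⊞⊞⊞⊞⊞⊞

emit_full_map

∘∘∘∘≋⊛??
∘∙∘≋⊛≋∘?
∘∘⊛⊛≋⊞∙∘
⊛⊛⊛∘∙∙⊛∙
∘∘≋≋∘∘∙≋
?∙⊛≋⊚∘⊛∘


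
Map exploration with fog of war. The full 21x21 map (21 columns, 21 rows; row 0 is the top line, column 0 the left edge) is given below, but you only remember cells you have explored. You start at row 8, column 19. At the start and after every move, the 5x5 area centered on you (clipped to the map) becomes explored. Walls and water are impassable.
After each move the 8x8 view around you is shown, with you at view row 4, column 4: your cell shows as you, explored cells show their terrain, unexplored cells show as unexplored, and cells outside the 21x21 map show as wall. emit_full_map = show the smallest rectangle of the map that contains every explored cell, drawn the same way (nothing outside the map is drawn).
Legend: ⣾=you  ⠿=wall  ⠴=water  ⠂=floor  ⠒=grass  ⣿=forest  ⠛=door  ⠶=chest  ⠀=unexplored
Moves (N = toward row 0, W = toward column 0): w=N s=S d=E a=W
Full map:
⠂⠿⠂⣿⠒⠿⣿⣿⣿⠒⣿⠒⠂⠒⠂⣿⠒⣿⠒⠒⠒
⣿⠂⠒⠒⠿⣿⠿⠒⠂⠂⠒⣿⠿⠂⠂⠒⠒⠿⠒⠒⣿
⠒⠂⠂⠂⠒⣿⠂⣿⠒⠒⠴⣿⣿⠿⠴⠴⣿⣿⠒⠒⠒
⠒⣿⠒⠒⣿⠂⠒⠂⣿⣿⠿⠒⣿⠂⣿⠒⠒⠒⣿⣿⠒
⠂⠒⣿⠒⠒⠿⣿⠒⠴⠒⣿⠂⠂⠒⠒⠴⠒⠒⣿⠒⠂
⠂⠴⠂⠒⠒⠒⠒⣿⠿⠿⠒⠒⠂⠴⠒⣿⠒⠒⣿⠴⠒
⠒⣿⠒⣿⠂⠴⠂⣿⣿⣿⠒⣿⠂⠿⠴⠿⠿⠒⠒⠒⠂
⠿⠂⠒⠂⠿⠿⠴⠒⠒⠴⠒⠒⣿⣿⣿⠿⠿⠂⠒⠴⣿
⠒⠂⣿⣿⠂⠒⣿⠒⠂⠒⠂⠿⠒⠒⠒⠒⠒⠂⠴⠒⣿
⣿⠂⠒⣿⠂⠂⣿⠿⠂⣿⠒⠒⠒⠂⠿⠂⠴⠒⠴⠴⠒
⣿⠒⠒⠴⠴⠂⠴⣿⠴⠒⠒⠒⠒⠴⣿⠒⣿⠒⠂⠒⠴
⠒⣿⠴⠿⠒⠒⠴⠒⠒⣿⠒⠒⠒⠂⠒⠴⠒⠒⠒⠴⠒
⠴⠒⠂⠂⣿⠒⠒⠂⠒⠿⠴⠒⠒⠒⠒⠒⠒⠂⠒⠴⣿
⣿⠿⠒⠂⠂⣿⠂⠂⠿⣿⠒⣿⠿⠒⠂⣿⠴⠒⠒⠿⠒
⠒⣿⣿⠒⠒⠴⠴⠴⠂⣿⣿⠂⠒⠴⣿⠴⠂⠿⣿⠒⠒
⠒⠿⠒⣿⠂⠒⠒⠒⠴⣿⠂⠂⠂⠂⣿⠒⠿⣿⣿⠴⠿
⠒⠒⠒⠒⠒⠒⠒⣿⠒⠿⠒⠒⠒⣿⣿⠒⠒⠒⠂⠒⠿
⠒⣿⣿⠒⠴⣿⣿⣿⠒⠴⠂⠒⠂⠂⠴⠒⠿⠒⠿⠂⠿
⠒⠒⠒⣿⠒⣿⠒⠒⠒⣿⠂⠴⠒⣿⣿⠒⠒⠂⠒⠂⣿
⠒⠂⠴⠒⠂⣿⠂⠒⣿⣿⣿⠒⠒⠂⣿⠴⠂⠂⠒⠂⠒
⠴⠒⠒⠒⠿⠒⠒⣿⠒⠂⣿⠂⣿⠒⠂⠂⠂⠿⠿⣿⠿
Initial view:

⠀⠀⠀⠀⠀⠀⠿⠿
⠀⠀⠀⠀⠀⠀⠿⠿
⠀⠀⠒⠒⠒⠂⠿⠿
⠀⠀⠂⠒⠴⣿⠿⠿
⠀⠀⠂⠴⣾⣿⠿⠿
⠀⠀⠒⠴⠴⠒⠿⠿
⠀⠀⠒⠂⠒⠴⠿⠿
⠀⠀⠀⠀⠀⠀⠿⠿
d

⠀⠀⠀⠀⠀⠿⠿⠿
⠀⠀⠀⠀⠀⠿⠿⠿
⠀⠒⠒⠒⠂⠿⠿⠿
⠀⠂⠒⠴⣿⠿⠿⠿
⠀⠂⠴⠒⣾⠿⠿⠿
⠀⠒⠴⠴⠒⠿⠿⠿
⠀⠒⠂⠒⠴⠿⠿⠿
⠀⠀⠀⠀⠀⠿⠿⠿

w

⠀⠀⠀⠀⠀⠿⠿⠿
⠀⠀⠀⠀⠀⠿⠿⠿
⠀⠀⣿⠴⠒⠿⠿⠿
⠀⠒⠒⠒⠂⠿⠿⠿
⠀⠂⠒⠴⣾⠿⠿⠿
⠀⠂⠴⠒⣿⠿⠿⠿
⠀⠒⠴⠴⠒⠿⠿⠿
⠀⠒⠂⠒⠴⠿⠿⠿

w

⠀⠀⠀⠀⠀⠿⠿⠿
⠀⠀⠀⠀⠀⠿⠿⠿
⠀⠀⣿⠒⠂⠿⠿⠿
⠀⠀⣿⠴⠒⠿⠿⠿
⠀⠒⠒⠒⣾⠿⠿⠿
⠀⠂⠒⠴⣿⠿⠿⠿
⠀⠂⠴⠒⣿⠿⠿⠿
⠀⠒⠴⠴⠒⠿⠿⠿

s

⠀⠀⠀⠀⠀⠿⠿⠿
⠀⠀⣿⠒⠂⠿⠿⠿
⠀⠀⣿⠴⠒⠿⠿⠿
⠀⠒⠒⠒⠂⠿⠿⠿
⠀⠂⠒⠴⣾⠿⠿⠿
⠀⠂⠴⠒⣿⠿⠿⠿
⠀⠒⠴⠴⠒⠿⠿⠿
⠀⠒⠂⠒⠴⠿⠿⠿

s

⠀⠀⣿⠒⠂⠿⠿⠿
⠀⠀⣿⠴⠒⠿⠿⠿
⠀⠒⠒⠒⠂⠿⠿⠿
⠀⠂⠒⠴⣿⠿⠿⠿
⠀⠂⠴⠒⣾⠿⠿⠿
⠀⠒⠴⠴⠒⠿⠿⠿
⠀⠒⠂⠒⠴⠿⠿⠿
⠀⠀⠀⠀⠀⠿⠿⠿

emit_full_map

⠀⣿⠒⠂
⠀⣿⠴⠒
⠒⠒⠒⠂
⠂⠒⠴⣿
⠂⠴⠒⣾
⠒⠴⠴⠒
⠒⠂⠒⠴

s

⠀⠀⣿⠴⠒⠿⠿⠿
⠀⠒⠒⠒⠂⠿⠿⠿
⠀⠂⠒⠴⣿⠿⠿⠿
⠀⠂⠴⠒⣿⠿⠿⠿
⠀⠒⠴⠴⣾⠿⠿⠿
⠀⠒⠂⠒⠴⠿⠿⠿
⠀⠀⠒⠴⠒⠿⠿⠿
⠀⠀⠀⠀⠀⠿⠿⠿

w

⠀⠀⣿⠒⠂⠿⠿⠿
⠀⠀⣿⠴⠒⠿⠿⠿
⠀⠒⠒⠒⠂⠿⠿⠿
⠀⠂⠒⠴⣿⠿⠿⠿
⠀⠂⠴⠒⣾⠿⠿⠿
⠀⠒⠴⠴⠒⠿⠿⠿
⠀⠒⠂⠒⠴⠿⠿⠿
⠀⠀⠒⠴⠒⠿⠿⠿

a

⠀⠀⠀⣿⠒⠂⠿⠿
⠀⠀⠀⣿⠴⠒⠿⠿
⠀⠀⠒⠒⠒⠂⠿⠿
⠀⠀⠂⠒⠴⣿⠿⠿
⠀⠀⠂⠴⣾⣿⠿⠿
⠀⠀⠒⠴⠴⠒⠿⠿
⠀⠀⠒⠂⠒⠴⠿⠿
⠀⠀⠀⠒⠴⠒⠿⠿

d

⠀⠀⣿⠒⠂⠿⠿⠿
⠀⠀⣿⠴⠒⠿⠿⠿
⠀⠒⠒⠒⠂⠿⠿⠿
⠀⠂⠒⠴⣿⠿⠿⠿
⠀⠂⠴⠒⣾⠿⠿⠿
⠀⠒⠴⠴⠒⠿⠿⠿
⠀⠒⠂⠒⠴⠿⠿⠿
⠀⠀⠒⠴⠒⠿⠿⠿

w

⠀⠀⠀⠀⠀⠿⠿⠿
⠀⠀⣿⠒⠂⠿⠿⠿
⠀⠀⣿⠴⠒⠿⠿⠿
⠀⠒⠒⠒⠂⠿⠿⠿
⠀⠂⠒⠴⣾⠿⠿⠿
⠀⠂⠴⠒⣿⠿⠿⠿
⠀⠒⠴⠴⠒⠿⠿⠿
⠀⠒⠂⠒⠴⠿⠿⠿

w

⠀⠀⠀⠀⠀⠿⠿⠿
⠀⠀⠀⠀⠀⠿⠿⠿
⠀⠀⣿⠒⠂⠿⠿⠿
⠀⠀⣿⠴⠒⠿⠿⠿
⠀⠒⠒⠒⣾⠿⠿⠿
⠀⠂⠒⠴⣿⠿⠿⠿
⠀⠂⠴⠒⣿⠿⠿⠿
⠀⠒⠴⠴⠒⠿⠿⠿

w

⠀⠀⠀⠀⠀⠿⠿⠿
⠀⠀⠀⠀⠀⠿⠿⠿
⠀⠀⣿⣿⠒⠿⠿⠿
⠀⠀⣿⠒⠂⠿⠿⠿
⠀⠀⣿⠴⣾⠿⠿⠿
⠀⠒⠒⠒⠂⠿⠿⠿
⠀⠂⠒⠴⣿⠿⠿⠿
⠀⠂⠴⠒⣿⠿⠿⠿

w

⠀⠀⠀⠀⠀⠿⠿⠿
⠀⠀⠀⠀⠀⠿⠿⠿
⠀⠀⠒⠒⠒⠿⠿⠿
⠀⠀⣿⣿⠒⠿⠿⠿
⠀⠀⣿⠒⣾⠿⠿⠿
⠀⠀⣿⠴⠒⠿⠿⠿
⠀⠒⠒⠒⠂⠿⠿⠿
⠀⠂⠒⠴⣿⠿⠿⠿

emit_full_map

⠀⠒⠒⠒
⠀⣿⣿⠒
⠀⣿⠒⣾
⠀⣿⠴⠒
⠒⠒⠒⠂
⠂⠒⠴⣿
⠂⠴⠒⣿
⠒⠴⠴⠒
⠒⠂⠒⠴
⠀⠒⠴⠒

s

⠀⠀⠀⠀⠀⠿⠿⠿
⠀⠀⠒⠒⠒⠿⠿⠿
⠀⠀⣿⣿⠒⠿⠿⠿
⠀⠀⣿⠒⠂⠿⠿⠿
⠀⠀⣿⠴⣾⠿⠿⠿
⠀⠒⠒⠒⠂⠿⠿⠿
⠀⠂⠒⠴⣿⠿⠿⠿
⠀⠂⠴⠒⣿⠿⠿⠿

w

⠀⠀⠀⠀⠀⠿⠿⠿
⠀⠀⠀⠀⠀⠿⠿⠿
⠀⠀⠒⠒⠒⠿⠿⠿
⠀⠀⣿⣿⠒⠿⠿⠿
⠀⠀⣿⠒⣾⠿⠿⠿
⠀⠀⣿⠴⠒⠿⠿⠿
⠀⠒⠒⠒⠂⠿⠿⠿
⠀⠂⠒⠴⣿⠿⠿⠿

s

⠀⠀⠀⠀⠀⠿⠿⠿
⠀⠀⠒⠒⠒⠿⠿⠿
⠀⠀⣿⣿⠒⠿⠿⠿
⠀⠀⣿⠒⠂⠿⠿⠿
⠀⠀⣿⠴⣾⠿⠿⠿
⠀⠒⠒⠒⠂⠿⠿⠿
⠀⠂⠒⠴⣿⠿⠿⠿
⠀⠂⠴⠒⣿⠿⠿⠿

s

⠀⠀⠒⠒⠒⠿⠿⠿
⠀⠀⣿⣿⠒⠿⠿⠿
⠀⠀⣿⠒⠂⠿⠿⠿
⠀⠀⣿⠴⠒⠿⠿⠿
⠀⠒⠒⠒⣾⠿⠿⠿
⠀⠂⠒⠴⣿⠿⠿⠿
⠀⠂⠴⠒⣿⠿⠿⠿
⠀⠒⠴⠴⠒⠿⠿⠿

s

⠀⠀⣿⣿⠒⠿⠿⠿
⠀⠀⣿⠒⠂⠿⠿⠿
⠀⠀⣿⠴⠒⠿⠿⠿
⠀⠒⠒⠒⠂⠿⠿⠿
⠀⠂⠒⠴⣾⠿⠿⠿
⠀⠂⠴⠒⣿⠿⠿⠿
⠀⠒⠴⠴⠒⠿⠿⠿
⠀⠒⠂⠒⠴⠿⠿⠿

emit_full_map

⠀⠒⠒⠒
⠀⣿⣿⠒
⠀⣿⠒⠂
⠀⣿⠴⠒
⠒⠒⠒⠂
⠂⠒⠴⣾
⠂⠴⠒⣿
⠒⠴⠴⠒
⠒⠂⠒⠴
⠀⠒⠴⠒

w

⠀⠀⠒⠒⠒⠿⠿⠿
⠀⠀⣿⣿⠒⠿⠿⠿
⠀⠀⣿⠒⠂⠿⠿⠿
⠀⠀⣿⠴⠒⠿⠿⠿
⠀⠒⠒⠒⣾⠿⠿⠿
⠀⠂⠒⠴⣿⠿⠿⠿
⠀⠂⠴⠒⣿⠿⠿⠿
⠀⠒⠴⠴⠒⠿⠿⠿

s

⠀⠀⣿⣿⠒⠿⠿⠿
⠀⠀⣿⠒⠂⠿⠿⠿
⠀⠀⣿⠴⠒⠿⠿⠿
⠀⠒⠒⠒⠂⠿⠿⠿
⠀⠂⠒⠴⣾⠿⠿⠿
⠀⠂⠴⠒⣿⠿⠿⠿
⠀⠒⠴⠴⠒⠿⠿⠿
⠀⠒⠂⠒⠴⠿⠿⠿


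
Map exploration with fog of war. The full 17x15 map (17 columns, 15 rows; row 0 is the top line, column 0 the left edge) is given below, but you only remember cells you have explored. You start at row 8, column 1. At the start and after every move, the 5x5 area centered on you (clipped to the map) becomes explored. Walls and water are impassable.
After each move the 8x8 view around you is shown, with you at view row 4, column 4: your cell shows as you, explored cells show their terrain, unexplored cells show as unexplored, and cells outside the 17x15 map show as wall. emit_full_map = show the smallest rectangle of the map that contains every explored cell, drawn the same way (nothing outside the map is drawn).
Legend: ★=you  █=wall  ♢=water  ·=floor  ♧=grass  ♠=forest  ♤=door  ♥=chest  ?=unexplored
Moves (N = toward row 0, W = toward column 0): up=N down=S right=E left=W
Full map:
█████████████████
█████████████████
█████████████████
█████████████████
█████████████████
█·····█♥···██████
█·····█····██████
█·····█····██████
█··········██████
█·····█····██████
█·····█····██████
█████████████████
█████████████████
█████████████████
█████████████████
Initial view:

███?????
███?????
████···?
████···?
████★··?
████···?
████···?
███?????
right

██??????
██??????
███····?
███····?
███·★··?
███····?
███····?
██??????

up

██??????
██??????
███····?
███····?
███·★··?
███····?
███····?
███····?

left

███?????
███?????
████····
████····
████★···
████····
████····
████····

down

███?????
████····
████····
████····
████★···
████····
████····
███?????

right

██??????
███····?
███····?
███····?
███·★··?
███····?
███····?
██??????

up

██??????
██??????
███····?
███····?
███·★··?
███····?
███····?
███····?

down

██??????
███····?
███····?
███····?
███·★··?
███····?
███····?
██??????

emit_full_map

█····
█····
█····
█·★··
█····
█····


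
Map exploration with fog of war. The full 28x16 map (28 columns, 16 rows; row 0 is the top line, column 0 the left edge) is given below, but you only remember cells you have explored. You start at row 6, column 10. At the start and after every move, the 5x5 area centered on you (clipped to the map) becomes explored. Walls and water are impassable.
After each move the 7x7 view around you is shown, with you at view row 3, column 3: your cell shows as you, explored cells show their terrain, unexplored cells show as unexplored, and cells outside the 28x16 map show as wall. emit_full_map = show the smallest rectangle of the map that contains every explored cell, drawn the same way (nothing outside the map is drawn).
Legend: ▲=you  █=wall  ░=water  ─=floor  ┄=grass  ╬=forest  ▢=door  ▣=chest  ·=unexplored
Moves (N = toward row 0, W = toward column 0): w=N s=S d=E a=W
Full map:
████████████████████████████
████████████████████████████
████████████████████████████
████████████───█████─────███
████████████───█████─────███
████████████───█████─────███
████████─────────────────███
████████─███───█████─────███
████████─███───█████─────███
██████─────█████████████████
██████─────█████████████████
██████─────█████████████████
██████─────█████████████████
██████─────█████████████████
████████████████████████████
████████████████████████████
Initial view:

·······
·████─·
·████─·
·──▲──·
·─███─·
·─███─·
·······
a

·······
·█████─
·█████─
·█─▲───
·█─███─
·█─███─
·······

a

·······
·██████
·██████
·██▲───
·██─███
·██─███
·······

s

·██████
·██████
·██────
·██▲███
·██─███
·─────·
·······

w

·······
·██████
·██████
·██▲───
·██─███
·██─███
·─────·

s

·██████
·██████
·██────
·██▲███
·██─███
·─────·
·······

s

·██████
·██────
·██─███
·██▲███
·─────·
·─────·
·······

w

·██████
·██████
·██────
·██▲███
·██─███
·─────·
·─────·

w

·······
·██████
·██████
·██▲───
·██─███
·██─███
·─────·

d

·······
██████─
██████─
██─▲───
██─███─
██─███─
─────··

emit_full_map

██████─
██████─
██─▲───
██─███─
██─███─
─────··
─────··

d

·······
█████─·
█████─·
█──▲──·
█─███─·
█─███─·
────···

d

·······
████──·
████──·
───▲──·
─███──·
─███──·
───····

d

·······
███───·
███───·
───▲──·
███───·
███───·
──·····

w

·······
·██───·
███───·
███▲──·
──────·
███───·
███───·

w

·······
·█████·
·██───·
███▲──·
███───·
──────·
███───·

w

·······
·█████·
·█████·
·██▲──·
███───·
███───·
──────·

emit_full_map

····█████
····█████
····██▲──
██████───
██████───
██───────
██─███───
██─███───
─────····
─────····

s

·█████·
·█████·
·██───·
███▲──·
███───·
──────·
███───·

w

·······
·█████·
·█████·
·██▲──·
███───·
███───·
──────·

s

·█████·
·█████·
·██───·
███▲──·
███───·
──────·
███───·


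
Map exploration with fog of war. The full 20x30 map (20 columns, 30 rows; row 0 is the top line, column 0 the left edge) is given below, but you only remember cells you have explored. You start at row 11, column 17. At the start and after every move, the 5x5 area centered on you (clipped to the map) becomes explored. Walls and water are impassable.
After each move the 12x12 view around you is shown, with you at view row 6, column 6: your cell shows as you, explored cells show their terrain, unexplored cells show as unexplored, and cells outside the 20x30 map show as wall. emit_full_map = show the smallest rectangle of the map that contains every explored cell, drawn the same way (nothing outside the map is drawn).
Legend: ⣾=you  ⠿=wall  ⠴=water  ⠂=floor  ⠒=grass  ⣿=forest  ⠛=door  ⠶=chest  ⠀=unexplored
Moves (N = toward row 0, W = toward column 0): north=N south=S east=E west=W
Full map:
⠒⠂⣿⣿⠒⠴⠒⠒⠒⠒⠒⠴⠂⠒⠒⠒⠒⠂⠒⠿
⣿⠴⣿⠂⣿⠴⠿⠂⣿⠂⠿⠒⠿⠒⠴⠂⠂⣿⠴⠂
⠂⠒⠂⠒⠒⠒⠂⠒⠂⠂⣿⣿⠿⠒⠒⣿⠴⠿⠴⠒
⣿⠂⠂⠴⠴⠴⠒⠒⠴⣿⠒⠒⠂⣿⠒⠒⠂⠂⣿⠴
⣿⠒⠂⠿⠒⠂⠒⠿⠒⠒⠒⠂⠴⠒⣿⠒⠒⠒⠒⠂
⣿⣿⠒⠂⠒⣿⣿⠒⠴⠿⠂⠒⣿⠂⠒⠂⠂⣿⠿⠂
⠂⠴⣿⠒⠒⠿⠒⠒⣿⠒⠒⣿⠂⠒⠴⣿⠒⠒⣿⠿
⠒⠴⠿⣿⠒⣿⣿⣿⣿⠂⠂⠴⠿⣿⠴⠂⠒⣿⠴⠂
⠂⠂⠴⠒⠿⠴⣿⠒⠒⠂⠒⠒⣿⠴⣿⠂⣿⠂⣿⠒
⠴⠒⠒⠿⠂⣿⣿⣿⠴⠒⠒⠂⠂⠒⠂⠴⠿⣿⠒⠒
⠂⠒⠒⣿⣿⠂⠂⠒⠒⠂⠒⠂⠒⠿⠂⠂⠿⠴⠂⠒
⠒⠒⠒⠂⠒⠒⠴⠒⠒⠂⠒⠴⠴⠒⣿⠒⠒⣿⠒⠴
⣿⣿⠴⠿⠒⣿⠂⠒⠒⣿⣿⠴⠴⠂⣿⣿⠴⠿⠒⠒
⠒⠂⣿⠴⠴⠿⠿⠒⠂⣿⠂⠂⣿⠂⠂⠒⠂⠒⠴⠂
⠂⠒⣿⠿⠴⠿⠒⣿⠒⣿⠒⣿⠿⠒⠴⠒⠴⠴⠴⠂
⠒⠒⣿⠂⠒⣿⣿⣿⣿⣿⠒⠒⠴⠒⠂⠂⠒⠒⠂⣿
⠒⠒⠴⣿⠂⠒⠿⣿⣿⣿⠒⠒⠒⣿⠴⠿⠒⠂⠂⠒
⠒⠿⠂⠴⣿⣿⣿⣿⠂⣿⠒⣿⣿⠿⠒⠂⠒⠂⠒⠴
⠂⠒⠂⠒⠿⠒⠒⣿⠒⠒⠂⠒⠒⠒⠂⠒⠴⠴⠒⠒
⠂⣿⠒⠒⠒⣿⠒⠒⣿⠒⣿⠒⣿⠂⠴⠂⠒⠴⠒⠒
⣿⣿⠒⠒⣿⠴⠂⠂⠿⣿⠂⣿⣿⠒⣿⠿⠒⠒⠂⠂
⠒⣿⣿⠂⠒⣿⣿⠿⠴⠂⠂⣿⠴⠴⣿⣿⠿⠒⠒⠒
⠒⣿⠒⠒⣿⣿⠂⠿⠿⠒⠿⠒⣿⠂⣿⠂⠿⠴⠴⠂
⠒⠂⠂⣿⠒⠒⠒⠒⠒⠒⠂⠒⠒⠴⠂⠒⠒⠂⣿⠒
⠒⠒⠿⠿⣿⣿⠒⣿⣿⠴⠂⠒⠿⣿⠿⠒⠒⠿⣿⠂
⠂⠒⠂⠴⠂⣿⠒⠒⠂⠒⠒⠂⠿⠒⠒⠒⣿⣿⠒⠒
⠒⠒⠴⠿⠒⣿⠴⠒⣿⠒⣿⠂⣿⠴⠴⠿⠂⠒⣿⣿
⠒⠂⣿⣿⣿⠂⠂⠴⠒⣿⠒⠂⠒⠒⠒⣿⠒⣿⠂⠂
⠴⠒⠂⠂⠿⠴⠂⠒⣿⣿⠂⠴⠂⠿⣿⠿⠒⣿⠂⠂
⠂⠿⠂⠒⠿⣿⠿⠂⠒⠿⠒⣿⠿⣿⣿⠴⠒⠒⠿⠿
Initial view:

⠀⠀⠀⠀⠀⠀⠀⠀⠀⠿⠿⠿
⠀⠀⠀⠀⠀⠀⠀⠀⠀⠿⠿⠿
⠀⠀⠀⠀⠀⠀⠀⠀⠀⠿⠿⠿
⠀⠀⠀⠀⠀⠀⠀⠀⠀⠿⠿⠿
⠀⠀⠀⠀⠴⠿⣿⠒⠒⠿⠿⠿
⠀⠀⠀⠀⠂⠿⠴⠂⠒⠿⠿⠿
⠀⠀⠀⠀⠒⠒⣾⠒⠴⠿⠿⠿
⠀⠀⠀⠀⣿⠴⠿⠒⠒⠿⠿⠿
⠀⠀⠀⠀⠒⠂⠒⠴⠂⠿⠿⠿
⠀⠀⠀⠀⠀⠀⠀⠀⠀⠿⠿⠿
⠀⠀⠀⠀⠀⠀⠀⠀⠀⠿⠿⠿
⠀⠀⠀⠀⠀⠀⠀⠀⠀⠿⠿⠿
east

⠀⠀⠀⠀⠀⠀⠀⠀⠿⠿⠿⠿
⠀⠀⠀⠀⠀⠀⠀⠀⠿⠿⠿⠿
⠀⠀⠀⠀⠀⠀⠀⠀⠿⠿⠿⠿
⠀⠀⠀⠀⠀⠀⠀⠀⠿⠿⠿⠿
⠀⠀⠀⠴⠿⣿⠒⠒⠿⠿⠿⠿
⠀⠀⠀⠂⠿⠴⠂⠒⠿⠿⠿⠿
⠀⠀⠀⠒⠒⣿⣾⠴⠿⠿⠿⠿
⠀⠀⠀⣿⠴⠿⠒⠒⠿⠿⠿⠿
⠀⠀⠀⠒⠂⠒⠴⠂⠿⠿⠿⠿
⠀⠀⠀⠀⠀⠀⠀⠀⠿⠿⠿⠿
⠀⠀⠀⠀⠀⠀⠀⠀⠿⠿⠿⠿
⠀⠀⠀⠀⠀⠀⠀⠀⠿⠿⠿⠿

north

⠀⠀⠀⠀⠀⠀⠀⠀⠿⠿⠿⠿
⠀⠀⠀⠀⠀⠀⠀⠀⠿⠿⠿⠿
⠀⠀⠀⠀⠀⠀⠀⠀⠿⠿⠿⠿
⠀⠀⠀⠀⠀⠀⠀⠀⠿⠿⠿⠿
⠀⠀⠀⠀⣿⠂⣿⠒⠿⠿⠿⠿
⠀⠀⠀⠴⠿⣿⠒⠒⠿⠿⠿⠿
⠀⠀⠀⠂⠿⠴⣾⠒⠿⠿⠿⠿
⠀⠀⠀⠒⠒⣿⠒⠴⠿⠿⠿⠿
⠀⠀⠀⣿⠴⠿⠒⠒⠿⠿⠿⠿
⠀⠀⠀⠒⠂⠒⠴⠂⠿⠿⠿⠿
⠀⠀⠀⠀⠀⠀⠀⠀⠿⠿⠿⠿
⠀⠀⠀⠀⠀⠀⠀⠀⠿⠿⠿⠿

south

⠀⠀⠀⠀⠀⠀⠀⠀⠿⠿⠿⠿
⠀⠀⠀⠀⠀⠀⠀⠀⠿⠿⠿⠿
⠀⠀⠀⠀⠀⠀⠀⠀⠿⠿⠿⠿
⠀⠀⠀⠀⣿⠂⣿⠒⠿⠿⠿⠿
⠀⠀⠀⠴⠿⣿⠒⠒⠿⠿⠿⠿
⠀⠀⠀⠂⠿⠴⠂⠒⠿⠿⠿⠿
⠀⠀⠀⠒⠒⣿⣾⠴⠿⠿⠿⠿
⠀⠀⠀⣿⠴⠿⠒⠒⠿⠿⠿⠿
⠀⠀⠀⠒⠂⠒⠴⠂⠿⠿⠿⠿
⠀⠀⠀⠀⠀⠀⠀⠀⠿⠿⠿⠿
⠀⠀⠀⠀⠀⠀⠀⠀⠿⠿⠿⠿
⠀⠀⠀⠀⠀⠀⠀⠀⠿⠿⠿⠿

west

⠀⠀⠀⠀⠀⠀⠀⠀⠀⠿⠿⠿
⠀⠀⠀⠀⠀⠀⠀⠀⠀⠿⠿⠿
⠀⠀⠀⠀⠀⠀⠀⠀⠀⠿⠿⠿
⠀⠀⠀⠀⠀⣿⠂⣿⠒⠿⠿⠿
⠀⠀⠀⠀⠴⠿⣿⠒⠒⠿⠿⠿
⠀⠀⠀⠀⠂⠿⠴⠂⠒⠿⠿⠿
⠀⠀⠀⠀⠒⠒⣾⠒⠴⠿⠿⠿
⠀⠀⠀⠀⣿⠴⠿⠒⠒⠿⠿⠿
⠀⠀⠀⠀⠒⠂⠒⠴⠂⠿⠿⠿
⠀⠀⠀⠀⠀⠀⠀⠀⠀⠿⠿⠿
⠀⠀⠀⠀⠀⠀⠀⠀⠀⠿⠿⠿
⠀⠀⠀⠀⠀⠀⠀⠀⠀⠿⠿⠿

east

⠀⠀⠀⠀⠀⠀⠀⠀⠿⠿⠿⠿
⠀⠀⠀⠀⠀⠀⠀⠀⠿⠿⠿⠿
⠀⠀⠀⠀⠀⠀⠀⠀⠿⠿⠿⠿
⠀⠀⠀⠀⣿⠂⣿⠒⠿⠿⠿⠿
⠀⠀⠀⠴⠿⣿⠒⠒⠿⠿⠿⠿
⠀⠀⠀⠂⠿⠴⠂⠒⠿⠿⠿⠿
⠀⠀⠀⠒⠒⣿⣾⠴⠿⠿⠿⠿
⠀⠀⠀⣿⠴⠿⠒⠒⠿⠿⠿⠿
⠀⠀⠀⠒⠂⠒⠴⠂⠿⠿⠿⠿
⠀⠀⠀⠀⠀⠀⠀⠀⠿⠿⠿⠿
⠀⠀⠀⠀⠀⠀⠀⠀⠿⠿⠿⠿
⠀⠀⠀⠀⠀⠀⠀⠀⠿⠿⠿⠿

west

⠀⠀⠀⠀⠀⠀⠀⠀⠀⠿⠿⠿
⠀⠀⠀⠀⠀⠀⠀⠀⠀⠿⠿⠿
⠀⠀⠀⠀⠀⠀⠀⠀⠀⠿⠿⠿
⠀⠀⠀⠀⠀⣿⠂⣿⠒⠿⠿⠿
⠀⠀⠀⠀⠴⠿⣿⠒⠒⠿⠿⠿
⠀⠀⠀⠀⠂⠿⠴⠂⠒⠿⠿⠿
⠀⠀⠀⠀⠒⠒⣾⠒⠴⠿⠿⠿
⠀⠀⠀⠀⣿⠴⠿⠒⠒⠿⠿⠿
⠀⠀⠀⠀⠒⠂⠒⠴⠂⠿⠿⠿
⠀⠀⠀⠀⠀⠀⠀⠀⠀⠿⠿⠿
⠀⠀⠀⠀⠀⠀⠀⠀⠀⠿⠿⠿
⠀⠀⠀⠀⠀⠀⠀⠀⠀⠿⠿⠿

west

⠀⠀⠀⠀⠀⠀⠀⠀⠀⠀⠿⠿
⠀⠀⠀⠀⠀⠀⠀⠀⠀⠀⠿⠿
⠀⠀⠀⠀⠀⠀⠀⠀⠀⠀⠿⠿
⠀⠀⠀⠀⠀⠀⣿⠂⣿⠒⠿⠿
⠀⠀⠀⠀⠂⠴⠿⣿⠒⠒⠿⠿
⠀⠀⠀⠀⠂⠂⠿⠴⠂⠒⠿⠿
⠀⠀⠀⠀⣿⠒⣾⣿⠒⠴⠿⠿
⠀⠀⠀⠀⣿⣿⠴⠿⠒⠒⠿⠿
⠀⠀⠀⠀⠂⠒⠂⠒⠴⠂⠿⠿
⠀⠀⠀⠀⠀⠀⠀⠀⠀⠀⠿⠿
⠀⠀⠀⠀⠀⠀⠀⠀⠀⠀⠿⠿
⠀⠀⠀⠀⠀⠀⠀⠀⠀⠀⠿⠿

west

⠀⠀⠀⠀⠀⠀⠀⠀⠀⠀⠀⠿
⠀⠀⠀⠀⠀⠀⠀⠀⠀⠀⠀⠿
⠀⠀⠀⠀⠀⠀⠀⠀⠀⠀⠀⠿
⠀⠀⠀⠀⠀⠀⠀⣿⠂⣿⠒⠿
⠀⠀⠀⠀⠒⠂⠴⠿⣿⠒⠒⠿
⠀⠀⠀⠀⠿⠂⠂⠿⠴⠂⠒⠿
⠀⠀⠀⠀⠒⣿⣾⠒⣿⠒⠴⠿
⠀⠀⠀⠀⠂⣿⣿⠴⠿⠒⠒⠿
⠀⠀⠀⠀⠂⠂⠒⠂⠒⠴⠂⠿
⠀⠀⠀⠀⠀⠀⠀⠀⠀⠀⠀⠿
⠀⠀⠀⠀⠀⠀⠀⠀⠀⠀⠀⠿
⠀⠀⠀⠀⠀⠀⠀⠀⠀⠀⠀⠿

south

⠀⠀⠀⠀⠀⠀⠀⠀⠀⠀⠀⠿
⠀⠀⠀⠀⠀⠀⠀⠀⠀⠀⠀⠿
⠀⠀⠀⠀⠀⠀⠀⣿⠂⣿⠒⠿
⠀⠀⠀⠀⠒⠂⠴⠿⣿⠒⠒⠿
⠀⠀⠀⠀⠿⠂⠂⠿⠴⠂⠒⠿
⠀⠀⠀⠀⠒⣿⠒⠒⣿⠒⠴⠿
⠀⠀⠀⠀⠂⣿⣾⠴⠿⠒⠒⠿
⠀⠀⠀⠀⠂⠂⠒⠂⠒⠴⠂⠿
⠀⠀⠀⠀⠒⠴⠒⠴⠴⠀⠀⠿
⠀⠀⠀⠀⠀⠀⠀⠀⠀⠀⠀⠿
⠀⠀⠀⠀⠀⠀⠀⠀⠀⠀⠀⠿
⠀⠀⠀⠀⠀⠀⠀⠀⠀⠀⠀⠿

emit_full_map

⠀⠀⠀⣿⠂⣿⠒
⠒⠂⠴⠿⣿⠒⠒
⠿⠂⠂⠿⠴⠂⠒
⠒⣿⠒⠒⣿⠒⠴
⠂⣿⣾⠴⠿⠒⠒
⠂⠂⠒⠂⠒⠴⠂
⠒⠴⠒⠴⠴⠀⠀

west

⠀⠀⠀⠀⠀⠀⠀⠀⠀⠀⠀⠀
⠀⠀⠀⠀⠀⠀⠀⠀⠀⠀⠀⠀
⠀⠀⠀⠀⠀⠀⠀⠀⣿⠂⣿⠒
⠀⠀⠀⠀⠀⠒⠂⠴⠿⣿⠒⠒
⠀⠀⠀⠀⠒⠿⠂⠂⠿⠴⠂⠒
⠀⠀⠀⠀⠴⠒⣿⠒⠒⣿⠒⠴
⠀⠀⠀⠀⠴⠂⣾⣿⠴⠿⠒⠒
⠀⠀⠀⠀⣿⠂⠂⠒⠂⠒⠴⠂
⠀⠀⠀⠀⠿⠒⠴⠒⠴⠴⠀⠀
⠀⠀⠀⠀⠀⠀⠀⠀⠀⠀⠀⠀
⠀⠀⠀⠀⠀⠀⠀⠀⠀⠀⠀⠀
⠀⠀⠀⠀⠀⠀⠀⠀⠀⠀⠀⠀

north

⠀⠀⠀⠀⠀⠀⠀⠀⠀⠀⠀⠀
⠀⠀⠀⠀⠀⠀⠀⠀⠀⠀⠀⠀
⠀⠀⠀⠀⠀⠀⠀⠀⠀⠀⠀⠀
⠀⠀⠀⠀⠀⠀⠀⠀⣿⠂⣿⠒
⠀⠀⠀⠀⠂⠒⠂⠴⠿⣿⠒⠒
⠀⠀⠀⠀⠒⠿⠂⠂⠿⠴⠂⠒
⠀⠀⠀⠀⠴⠒⣾⠒⠒⣿⠒⠴
⠀⠀⠀⠀⠴⠂⣿⣿⠴⠿⠒⠒
⠀⠀⠀⠀⣿⠂⠂⠒⠂⠒⠴⠂
⠀⠀⠀⠀⠿⠒⠴⠒⠴⠴⠀⠀
⠀⠀⠀⠀⠀⠀⠀⠀⠀⠀⠀⠀
⠀⠀⠀⠀⠀⠀⠀⠀⠀⠀⠀⠀

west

⠀⠀⠀⠀⠀⠀⠀⠀⠀⠀⠀⠀
⠀⠀⠀⠀⠀⠀⠀⠀⠀⠀⠀⠀
⠀⠀⠀⠀⠀⠀⠀⠀⠀⠀⠀⠀
⠀⠀⠀⠀⠀⠀⠀⠀⠀⣿⠂⣿
⠀⠀⠀⠀⠂⠂⠒⠂⠴⠿⣿⠒
⠀⠀⠀⠀⠂⠒⠿⠂⠂⠿⠴⠂
⠀⠀⠀⠀⠴⠴⣾⣿⠒⠒⣿⠒
⠀⠀⠀⠀⠴⠴⠂⣿⣿⠴⠿⠒
⠀⠀⠀⠀⠂⣿⠂⠂⠒⠂⠒⠴
⠀⠀⠀⠀⠀⠿⠒⠴⠒⠴⠴⠀
⠀⠀⠀⠀⠀⠀⠀⠀⠀⠀⠀⠀
⠀⠀⠀⠀⠀⠀⠀⠀⠀⠀⠀⠀

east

⠀⠀⠀⠀⠀⠀⠀⠀⠀⠀⠀⠀
⠀⠀⠀⠀⠀⠀⠀⠀⠀⠀⠀⠀
⠀⠀⠀⠀⠀⠀⠀⠀⠀⠀⠀⠀
⠀⠀⠀⠀⠀⠀⠀⠀⣿⠂⣿⠒
⠀⠀⠀⠂⠂⠒⠂⠴⠿⣿⠒⠒
⠀⠀⠀⠂⠒⠿⠂⠂⠿⠴⠂⠒
⠀⠀⠀⠴⠴⠒⣾⠒⠒⣿⠒⠴
⠀⠀⠀⠴⠴⠂⣿⣿⠴⠿⠒⠒
⠀⠀⠀⠂⣿⠂⠂⠒⠂⠒⠴⠂
⠀⠀⠀⠀⠿⠒⠴⠒⠴⠴⠀⠀
⠀⠀⠀⠀⠀⠀⠀⠀⠀⠀⠀⠀
⠀⠀⠀⠀⠀⠀⠀⠀⠀⠀⠀⠀

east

⠀⠀⠀⠀⠀⠀⠀⠀⠀⠀⠀⠿
⠀⠀⠀⠀⠀⠀⠀⠀⠀⠀⠀⠿
⠀⠀⠀⠀⠀⠀⠀⠀⠀⠀⠀⠿
⠀⠀⠀⠀⠀⠀⠀⣿⠂⣿⠒⠿
⠀⠀⠂⠂⠒⠂⠴⠿⣿⠒⠒⠿
⠀⠀⠂⠒⠿⠂⠂⠿⠴⠂⠒⠿
⠀⠀⠴⠴⠒⣿⣾⠒⣿⠒⠴⠿
⠀⠀⠴⠴⠂⣿⣿⠴⠿⠒⠒⠿
⠀⠀⠂⣿⠂⠂⠒⠂⠒⠴⠂⠿
⠀⠀⠀⠿⠒⠴⠒⠴⠴⠀⠀⠿
⠀⠀⠀⠀⠀⠀⠀⠀⠀⠀⠀⠿
⠀⠀⠀⠀⠀⠀⠀⠀⠀⠀⠀⠿

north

⠀⠀⠀⠀⠀⠀⠀⠀⠀⠀⠀⠿
⠀⠀⠀⠀⠀⠀⠀⠀⠀⠀⠀⠿
⠀⠀⠀⠀⠀⠀⠀⠀⠀⠀⠀⠿
⠀⠀⠀⠀⠀⠀⠀⠀⠀⠀⠀⠿
⠀⠀⠀⠀⠴⣿⠂⣿⠂⣿⠒⠿
⠀⠀⠂⠂⠒⠂⠴⠿⣿⠒⠒⠿
⠀⠀⠂⠒⠿⠂⣾⠿⠴⠂⠒⠿
⠀⠀⠴⠴⠒⣿⠒⠒⣿⠒⠴⠿
⠀⠀⠴⠴⠂⣿⣿⠴⠿⠒⠒⠿
⠀⠀⠂⣿⠂⠂⠒⠂⠒⠴⠂⠿
⠀⠀⠀⠿⠒⠴⠒⠴⠴⠀⠀⠿
⠀⠀⠀⠀⠀⠀⠀⠀⠀⠀⠀⠿

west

⠀⠀⠀⠀⠀⠀⠀⠀⠀⠀⠀⠀
⠀⠀⠀⠀⠀⠀⠀⠀⠀⠀⠀⠀
⠀⠀⠀⠀⠀⠀⠀⠀⠀⠀⠀⠀
⠀⠀⠀⠀⠀⠀⠀⠀⠀⠀⠀⠀
⠀⠀⠀⠀⣿⠴⣿⠂⣿⠂⣿⠒
⠀⠀⠀⠂⠂⠒⠂⠴⠿⣿⠒⠒
⠀⠀⠀⠂⠒⠿⣾⠂⠿⠴⠂⠒
⠀⠀⠀⠴⠴⠒⣿⠒⠒⣿⠒⠴
⠀⠀⠀⠴⠴⠂⣿⣿⠴⠿⠒⠒
⠀⠀⠀⠂⣿⠂⠂⠒⠂⠒⠴⠂
⠀⠀⠀⠀⠿⠒⠴⠒⠴⠴⠀⠀
⠀⠀⠀⠀⠀⠀⠀⠀⠀⠀⠀⠀

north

⠀⠀⠀⠀⠀⠀⠀⠀⠀⠀⠀⠀
⠀⠀⠀⠀⠀⠀⠀⠀⠀⠀⠀⠀
⠀⠀⠀⠀⠀⠀⠀⠀⠀⠀⠀⠀
⠀⠀⠀⠀⠀⠀⠀⠀⠀⠀⠀⠀
⠀⠀⠀⠀⠿⣿⠴⠂⠒⠀⠀⠀
⠀⠀⠀⠀⣿⠴⣿⠂⣿⠂⣿⠒
⠀⠀⠀⠂⠂⠒⣾⠴⠿⣿⠒⠒
⠀⠀⠀⠂⠒⠿⠂⠂⠿⠴⠂⠒
⠀⠀⠀⠴⠴⠒⣿⠒⠒⣿⠒⠴
⠀⠀⠀⠴⠴⠂⣿⣿⠴⠿⠒⠒
⠀⠀⠀⠂⣿⠂⠂⠒⠂⠒⠴⠂
⠀⠀⠀⠀⠿⠒⠴⠒⠴⠴⠀⠀

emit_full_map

⠀⠿⣿⠴⠂⠒⠀⠀⠀
⠀⣿⠴⣿⠂⣿⠂⣿⠒
⠂⠂⠒⣾⠴⠿⣿⠒⠒
⠂⠒⠿⠂⠂⠿⠴⠂⠒
⠴⠴⠒⣿⠒⠒⣿⠒⠴
⠴⠴⠂⣿⣿⠴⠿⠒⠒
⠂⣿⠂⠂⠒⠂⠒⠴⠂
⠀⠿⠒⠴⠒⠴⠴⠀⠀

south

⠀⠀⠀⠀⠀⠀⠀⠀⠀⠀⠀⠀
⠀⠀⠀⠀⠀⠀⠀⠀⠀⠀⠀⠀
⠀⠀⠀⠀⠀⠀⠀⠀⠀⠀⠀⠀
⠀⠀⠀⠀⠿⣿⠴⠂⠒⠀⠀⠀
⠀⠀⠀⠀⣿⠴⣿⠂⣿⠂⣿⠒
⠀⠀⠀⠂⠂⠒⠂⠴⠿⣿⠒⠒
⠀⠀⠀⠂⠒⠿⣾⠂⠿⠴⠂⠒
⠀⠀⠀⠴⠴⠒⣿⠒⠒⣿⠒⠴
⠀⠀⠀⠴⠴⠂⣿⣿⠴⠿⠒⠒
⠀⠀⠀⠂⣿⠂⠂⠒⠂⠒⠴⠂
⠀⠀⠀⠀⠿⠒⠴⠒⠴⠴⠀⠀
⠀⠀⠀⠀⠀⠀⠀⠀⠀⠀⠀⠀

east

⠀⠀⠀⠀⠀⠀⠀⠀⠀⠀⠀⠿
⠀⠀⠀⠀⠀⠀⠀⠀⠀⠀⠀⠿
⠀⠀⠀⠀⠀⠀⠀⠀⠀⠀⠀⠿
⠀⠀⠀⠿⣿⠴⠂⠒⠀⠀⠀⠿
⠀⠀⠀⣿⠴⣿⠂⣿⠂⣿⠒⠿
⠀⠀⠂⠂⠒⠂⠴⠿⣿⠒⠒⠿
⠀⠀⠂⠒⠿⠂⣾⠿⠴⠂⠒⠿
⠀⠀⠴⠴⠒⣿⠒⠒⣿⠒⠴⠿
⠀⠀⠴⠴⠂⣿⣿⠴⠿⠒⠒⠿
⠀⠀⠂⣿⠂⠂⠒⠂⠒⠴⠂⠿
⠀⠀⠀⠿⠒⠴⠒⠴⠴⠀⠀⠿
⠀⠀⠀⠀⠀⠀⠀⠀⠀⠀⠀⠿

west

⠀⠀⠀⠀⠀⠀⠀⠀⠀⠀⠀⠀
⠀⠀⠀⠀⠀⠀⠀⠀⠀⠀⠀⠀
⠀⠀⠀⠀⠀⠀⠀⠀⠀⠀⠀⠀
⠀⠀⠀⠀⠿⣿⠴⠂⠒⠀⠀⠀
⠀⠀⠀⠀⣿⠴⣿⠂⣿⠂⣿⠒
⠀⠀⠀⠂⠂⠒⠂⠴⠿⣿⠒⠒
⠀⠀⠀⠂⠒⠿⣾⠂⠿⠴⠂⠒
⠀⠀⠀⠴⠴⠒⣿⠒⠒⣿⠒⠴
⠀⠀⠀⠴⠴⠂⣿⣿⠴⠿⠒⠒
⠀⠀⠀⠂⣿⠂⠂⠒⠂⠒⠴⠂
⠀⠀⠀⠀⠿⠒⠴⠒⠴⠴⠀⠀
⠀⠀⠀⠀⠀⠀⠀⠀⠀⠀⠀⠀

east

⠀⠀⠀⠀⠀⠀⠀⠀⠀⠀⠀⠿
⠀⠀⠀⠀⠀⠀⠀⠀⠀⠀⠀⠿
⠀⠀⠀⠀⠀⠀⠀⠀⠀⠀⠀⠿
⠀⠀⠀⠿⣿⠴⠂⠒⠀⠀⠀⠿
⠀⠀⠀⣿⠴⣿⠂⣿⠂⣿⠒⠿
⠀⠀⠂⠂⠒⠂⠴⠿⣿⠒⠒⠿
⠀⠀⠂⠒⠿⠂⣾⠿⠴⠂⠒⠿
⠀⠀⠴⠴⠒⣿⠒⠒⣿⠒⠴⠿
⠀⠀⠴⠴⠂⣿⣿⠴⠿⠒⠒⠿
⠀⠀⠂⣿⠂⠂⠒⠂⠒⠴⠂⠿
⠀⠀⠀⠿⠒⠴⠒⠴⠴⠀⠀⠿
⠀⠀⠀⠀⠀⠀⠀⠀⠀⠀⠀⠿

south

⠀⠀⠀⠀⠀⠀⠀⠀⠀⠀⠀⠿
⠀⠀⠀⠀⠀⠀⠀⠀⠀⠀⠀⠿
⠀⠀⠀⠿⣿⠴⠂⠒⠀⠀⠀⠿
⠀⠀⠀⣿⠴⣿⠂⣿⠂⣿⠒⠿
⠀⠀⠂⠂⠒⠂⠴⠿⣿⠒⠒⠿
⠀⠀⠂⠒⠿⠂⠂⠿⠴⠂⠒⠿
⠀⠀⠴⠴⠒⣿⣾⠒⣿⠒⠴⠿
⠀⠀⠴⠴⠂⣿⣿⠴⠿⠒⠒⠿
⠀⠀⠂⣿⠂⠂⠒⠂⠒⠴⠂⠿
⠀⠀⠀⠿⠒⠴⠒⠴⠴⠀⠀⠿
⠀⠀⠀⠀⠀⠀⠀⠀⠀⠀⠀⠿
⠀⠀⠀⠀⠀⠀⠀⠀⠀⠀⠀⠿

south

⠀⠀⠀⠀⠀⠀⠀⠀⠀⠀⠀⠿
⠀⠀⠀⠿⣿⠴⠂⠒⠀⠀⠀⠿
⠀⠀⠀⣿⠴⣿⠂⣿⠂⣿⠒⠿
⠀⠀⠂⠂⠒⠂⠴⠿⣿⠒⠒⠿
⠀⠀⠂⠒⠿⠂⠂⠿⠴⠂⠒⠿
⠀⠀⠴⠴⠒⣿⠒⠒⣿⠒⠴⠿
⠀⠀⠴⠴⠂⣿⣾⠴⠿⠒⠒⠿
⠀⠀⠂⣿⠂⠂⠒⠂⠒⠴⠂⠿
⠀⠀⠀⠿⠒⠴⠒⠴⠴⠀⠀⠿
⠀⠀⠀⠀⠀⠀⠀⠀⠀⠀⠀⠿
⠀⠀⠀⠀⠀⠀⠀⠀⠀⠀⠀⠿
⠀⠀⠀⠀⠀⠀⠀⠀⠀⠀⠀⠿

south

⠀⠀⠀⠿⣿⠴⠂⠒⠀⠀⠀⠿
⠀⠀⠀⣿⠴⣿⠂⣿⠂⣿⠒⠿
⠀⠀⠂⠂⠒⠂⠴⠿⣿⠒⠒⠿
⠀⠀⠂⠒⠿⠂⠂⠿⠴⠂⠒⠿
⠀⠀⠴⠴⠒⣿⠒⠒⣿⠒⠴⠿
⠀⠀⠴⠴⠂⣿⣿⠴⠿⠒⠒⠿
⠀⠀⠂⣿⠂⠂⣾⠂⠒⠴⠂⠿
⠀⠀⠀⠿⠒⠴⠒⠴⠴⠀⠀⠿
⠀⠀⠀⠀⠒⠂⠂⠒⠒⠀⠀⠿
⠀⠀⠀⠀⠀⠀⠀⠀⠀⠀⠀⠿
⠀⠀⠀⠀⠀⠀⠀⠀⠀⠀⠀⠿
⠀⠀⠀⠀⠀⠀⠀⠀⠀⠀⠀⠿

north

⠀⠀⠀⠀⠀⠀⠀⠀⠀⠀⠀⠿
⠀⠀⠀⠿⣿⠴⠂⠒⠀⠀⠀⠿
⠀⠀⠀⣿⠴⣿⠂⣿⠂⣿⠒⠿
⠀⠀⠂⠂⠒⠂⠴⠿⣿⠒⠒⠿
⠀⠀⠂⠒⠿⠂⠂⠿⠴⠂⠒⠿
⠀⠀⠴⠴⠒⣿⠒⠒⣿⠒⠴⠿
⠀⠀⠴⠴⠂⣿⣾⠴⠿⠒⠒⠿
⠀⠀⠂⣿⠂⠂⠒⠂⠒⠴⠂⠿
⠀⠀⠀⠿⠒⠴⠒⠴⠴⠀⠀⠿
⠀⠀⠀⠀⠒⠂⠂⠒⠒⠀⠀⠿
⠀⠀⠀⠀⠀⠀⠀⠀⠀⠀⠀⠿
⠀⠀⠀⠀⠀⠀⠀⠀⠀⠀⠀⠿

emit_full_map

⠀⠿⣿⠴⠂⠒⠀⠀⠀
⠀⣿⠴⣿⠂⣿⠂⣿⠒
⠂⠂⠒⠂⠴⠿⣿⠒⠒
⠂⠒⠿⠂⠂⠿⠴⠂⠒
⠴⠴⠒⣿⠒⠒⣿⠒⠴
⠴⠴⠂⣿⣾⠴⠿⠒⠒
⠂⣿⠂⠂⠒⠂⠒⠴⠂
⠀⠿⠒⠴⠒⠴⠴⠀⠀
⠀⠀⠒⠂⠂⠒⠒⠀⠀
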